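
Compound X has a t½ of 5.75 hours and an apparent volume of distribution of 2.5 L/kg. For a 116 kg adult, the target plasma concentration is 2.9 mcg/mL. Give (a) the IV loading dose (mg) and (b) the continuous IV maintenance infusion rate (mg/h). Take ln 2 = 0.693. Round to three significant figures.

(a) 841 mg; (b) 101 mg/h

Vd(total) = 116 kg × 2.5 L/kg = 290.0 L
LD = Vd × C = 290.0 × 2.9 = 841.0 mg
CL = 0.693 × Vd / t½ = 0.693 × 290.0 / 5.75 = 34.95 L/h
Infusion rate = CL × Css = 34.95 × 2.9 = 101.4 mg/h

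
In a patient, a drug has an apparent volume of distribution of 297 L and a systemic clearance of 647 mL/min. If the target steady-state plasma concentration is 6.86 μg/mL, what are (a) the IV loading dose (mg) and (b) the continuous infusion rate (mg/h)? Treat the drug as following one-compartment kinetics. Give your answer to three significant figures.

Loading: fill Vd to C_target → 297.0 L × 6.86 mg/L = 2037 mg
CL = 647 mL/min = 647 × 0.06 = 38.82 L/h
Maintenance: replace elimination → rate = CL × Css = 38.82 × 6.86 = 266.3 mg/h

(a) 2040 mg; (b) 266 mg/h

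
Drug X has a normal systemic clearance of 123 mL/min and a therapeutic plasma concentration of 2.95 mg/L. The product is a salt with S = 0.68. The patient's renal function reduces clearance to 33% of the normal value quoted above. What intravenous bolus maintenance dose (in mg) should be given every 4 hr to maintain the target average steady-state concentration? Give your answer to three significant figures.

42.3 mg

CL = 123 mL/min = 123 × 0.06 = 7.380 L/h
Patient clearance = 0.33 × 7.380 = 2.435 L/h
D = CL × Css × τ / S = 2.435 × 2.95 × 4 / 0.68 = 42.25 mg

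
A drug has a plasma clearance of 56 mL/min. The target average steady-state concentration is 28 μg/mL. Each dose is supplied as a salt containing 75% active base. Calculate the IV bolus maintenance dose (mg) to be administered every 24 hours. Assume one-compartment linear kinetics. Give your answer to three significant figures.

CL = 56 mL/min × 60/1000 = 3.360 L/h
At steady state, dose per interval replaces the amount cleared in that interval: S·D/τ = CL·Css.
D = CL × Css × τ / S = 3.360 × 28 × 24 / 0.75 = 3011 mg

3010 mg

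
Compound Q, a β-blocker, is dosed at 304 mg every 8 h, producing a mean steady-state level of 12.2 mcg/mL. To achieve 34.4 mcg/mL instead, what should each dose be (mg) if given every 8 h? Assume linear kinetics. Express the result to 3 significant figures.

For first-order elimination, Css ∝ F·D/(CL·τ); F and CL are unchanged, so Css ∝ D/τ.
D₂ = D₁ × (Css,target / Css,current) = 304 × 34.4/12.2 = 857.2 mg

857 mg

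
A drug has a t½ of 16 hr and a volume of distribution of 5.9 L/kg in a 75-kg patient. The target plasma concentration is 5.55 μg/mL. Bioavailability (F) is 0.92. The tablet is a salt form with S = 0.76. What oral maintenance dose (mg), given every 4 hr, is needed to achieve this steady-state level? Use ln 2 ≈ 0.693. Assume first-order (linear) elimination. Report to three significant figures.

Vd(total) = 75 kg × 5.9 L/kg = 442.5 L
CL = ln 2 · Vd / t½ = 0.693 × 442.5 / 16 = 19.17 L/h
D = CL × Css × τ / F / S = 19.17 × 5.55 × 4 / 0.92 / 0.76 = 608.7 mg

609 mg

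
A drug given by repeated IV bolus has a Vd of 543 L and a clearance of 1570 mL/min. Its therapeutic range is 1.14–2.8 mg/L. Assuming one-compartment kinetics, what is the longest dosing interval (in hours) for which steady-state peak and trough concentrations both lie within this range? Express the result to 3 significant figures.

CL = 1570 mL/min × 60/1000 = 94.20 L/h
k = CL / Vd = 94.20 / 543.0 = 0.1735 h⁻¹
Between IV bolus doses, concentration decays as C = C₀·e^(−kτ), so C_peak/C_trough = e^(kτ).
τ_max = ln(C_peak/C_trough) / k = ln(2.8/1.14) / 0.1735 = 0.8986 / 0.1735 = 5.179 h

5.18 h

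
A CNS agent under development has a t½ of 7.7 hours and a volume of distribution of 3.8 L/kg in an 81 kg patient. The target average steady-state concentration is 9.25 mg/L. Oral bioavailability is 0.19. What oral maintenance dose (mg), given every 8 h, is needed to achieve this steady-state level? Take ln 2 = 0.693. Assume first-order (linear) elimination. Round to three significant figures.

10800 mg

Total Vd = 3.8 × 81 = 307.8 L
CL = 0.693 × Vd / t½ = 0.693 × 307.8 / 7.7 = 27.70 L/h
D = CL × Css × τ / F = 27.70 × 9.25 × 8 / 0.19 = 10790 mg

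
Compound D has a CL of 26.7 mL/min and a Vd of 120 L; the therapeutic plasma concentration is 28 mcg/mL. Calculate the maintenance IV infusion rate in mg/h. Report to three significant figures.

44.9 mg/h

CL = 26.7 mL/min × 60/1000 = 1.602 L/h
Maintenance depends on clearance, not Vd — rate in must match rate out.
Infusion rate = CL · Css = 1.602 L/h × 28 mg/L = 44.86 mg/h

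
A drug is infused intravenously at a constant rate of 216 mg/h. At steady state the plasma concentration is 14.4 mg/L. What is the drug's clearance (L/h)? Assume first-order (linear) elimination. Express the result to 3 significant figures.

15.0 L/h

At steady state, infusion rate = CL × Css, so CL = rate / Css.
CL = 216 / 14.4 = 15.00 L/h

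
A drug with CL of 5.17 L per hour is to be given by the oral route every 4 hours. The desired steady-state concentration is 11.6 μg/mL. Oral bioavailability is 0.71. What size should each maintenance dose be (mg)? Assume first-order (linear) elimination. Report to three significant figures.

338 mg

D = CL × Css × τ / F = 5.170 × 11.6 × 4 / 0.71 = 337.9 mg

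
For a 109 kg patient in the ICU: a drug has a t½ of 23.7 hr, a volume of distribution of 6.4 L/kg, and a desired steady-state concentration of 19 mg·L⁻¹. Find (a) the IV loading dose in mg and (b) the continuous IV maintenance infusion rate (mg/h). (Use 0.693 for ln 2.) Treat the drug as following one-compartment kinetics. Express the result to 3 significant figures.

Vd = 6.4 L/kg × 109 kg = 697.6 L
LD = Vd × C = 697.6 × 19 = 13250 mg
CL = 0.693 × Vd / t½ = 0.693 × 697.6 / 23.7 = 20.40 L/h
Infusion rate = CL × Css = 20.40 × 19 = 387.6 mg/h

(a) 13300 mg; (b) 388 mg/h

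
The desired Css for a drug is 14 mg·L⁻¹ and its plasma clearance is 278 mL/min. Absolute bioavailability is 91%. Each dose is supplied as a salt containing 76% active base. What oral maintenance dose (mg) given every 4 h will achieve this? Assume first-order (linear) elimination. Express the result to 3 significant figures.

1350 mg

Convert clearance: 278 mL/min × 60 min/h ÷ 1000 mL/L = 16.68 L/h
At steady state, dose per interval replaces the amount cleared in that interval: F·S·D/τ = CL·Css.
D = CL × Css × τ / F / S = 16.68 × 14 × 4 / 0.91 / 0.76 = 1351 mg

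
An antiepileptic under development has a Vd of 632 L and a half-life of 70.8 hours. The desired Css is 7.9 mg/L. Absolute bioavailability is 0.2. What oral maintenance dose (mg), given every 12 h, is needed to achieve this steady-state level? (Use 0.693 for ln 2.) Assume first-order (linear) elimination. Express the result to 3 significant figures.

2930 mg

CL = ln 2 · Vd / t½ = 0.693 × 632.0 / 70.8 = 6.186 L/h
D = CL × Css × τ / F = 6.186 × 7.9 × 12 / 0.2 = 2932 mg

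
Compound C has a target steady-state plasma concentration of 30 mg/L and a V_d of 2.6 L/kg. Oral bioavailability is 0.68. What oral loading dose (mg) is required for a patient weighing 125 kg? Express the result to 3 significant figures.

Vd = 2.6 L/kg × 125 kg = 325.0 L
LD = Vd × C / F = 325.0 × 30.00 / 0.68 = 14340 mg

14300 mg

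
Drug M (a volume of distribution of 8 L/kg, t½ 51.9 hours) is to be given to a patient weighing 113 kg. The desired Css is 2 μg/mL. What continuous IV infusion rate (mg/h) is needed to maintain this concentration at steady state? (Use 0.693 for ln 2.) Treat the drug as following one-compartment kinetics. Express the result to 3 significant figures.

24.1 mg/h

Vd(total) = 113 kg × 8 L/kg = 904.0 L
CL = ln 2 · Vd / t½ = 0.693 × 904.0 / 51.9 = 12.07 L/h
Infusion rate = CL × Css = 12.07 × 2 = 24.14 mg/h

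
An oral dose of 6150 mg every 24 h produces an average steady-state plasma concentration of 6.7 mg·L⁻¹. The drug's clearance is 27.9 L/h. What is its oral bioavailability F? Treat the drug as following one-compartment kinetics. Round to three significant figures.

0.729

F·D/τ = CL·Css at steady state → F = CL·Css·τ / D.
F = 27.9 × 6.7 × 24 / 6150 = 0.729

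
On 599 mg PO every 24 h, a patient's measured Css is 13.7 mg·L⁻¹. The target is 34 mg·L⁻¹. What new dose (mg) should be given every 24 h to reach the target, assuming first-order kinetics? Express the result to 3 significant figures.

With linear kinetics, Css is proportional to dose rate (D/τ) at fixed clearance.
D₂ = D₁ × (Css,target / Css,current) = 599 × 34/13.7 = 1487 mg

1490 mg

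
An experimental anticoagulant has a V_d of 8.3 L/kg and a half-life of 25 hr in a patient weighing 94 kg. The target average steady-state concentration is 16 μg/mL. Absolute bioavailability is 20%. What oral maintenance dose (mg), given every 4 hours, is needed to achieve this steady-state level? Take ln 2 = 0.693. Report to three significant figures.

Vd(total) = 94 kg × 8.3 L/kg = 780.2 L
CL = ln 2 · Vd / t½ = 0.693 × 780.2 / 25 = 21.63 L/h
D = CL × Css × τ / F = 21.63 × 16 × 4 / 0.2 = 6922 mg

6920 mg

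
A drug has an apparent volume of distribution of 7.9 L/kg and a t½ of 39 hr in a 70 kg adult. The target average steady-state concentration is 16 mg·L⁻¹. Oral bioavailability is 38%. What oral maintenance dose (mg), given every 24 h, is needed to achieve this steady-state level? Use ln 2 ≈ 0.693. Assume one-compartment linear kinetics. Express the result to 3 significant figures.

Total Vd = 7.9 × 70 = 553.0 L
k = 0.693/39 = 0.01777 h⁻¹, so CL = k·Vd = 0.01777 × 553.0 = 9.827 L/h
D = CL × Css × τ / F = 9.827 × 16 × 24 / 0.38 = 9930 mg

9930 mg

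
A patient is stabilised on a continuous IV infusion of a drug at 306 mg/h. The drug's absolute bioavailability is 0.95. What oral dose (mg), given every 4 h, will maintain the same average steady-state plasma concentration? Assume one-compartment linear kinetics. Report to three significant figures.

1290 mg

To maintain the same Css, the systemic dosing rate must be unchanged: F·D/τ = infusion rate.
D = rate × τ / F = 306 × 4 / 0.95 = 1288 mg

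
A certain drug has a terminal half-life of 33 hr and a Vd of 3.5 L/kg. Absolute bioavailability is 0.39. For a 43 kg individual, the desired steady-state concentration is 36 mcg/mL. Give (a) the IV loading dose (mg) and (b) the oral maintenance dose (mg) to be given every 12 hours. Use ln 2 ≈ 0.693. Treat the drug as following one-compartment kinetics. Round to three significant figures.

(a) 5420 mg; (b) 3500 mg

Vd = 3.5 L/kg × 43 kg = 150.5 L
LD = Vd × C = 150.5 × 36 = 5418 mg
CL = 0.693 × Vd / t½ = 0.693 × 150.5 / 33 = 3.161 L/h
D = CL × Css × τ / F = 3.161 × 36 × 12 / 0.39 = 3501 mg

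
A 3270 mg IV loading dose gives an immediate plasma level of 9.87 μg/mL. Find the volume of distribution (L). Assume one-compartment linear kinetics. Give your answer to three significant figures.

331 L

Immediately after an IV bolus, C₀ = Dose / Vd, so Vd = Dose / C₀.
Vd = 3270 / 9.87 = 331.3 L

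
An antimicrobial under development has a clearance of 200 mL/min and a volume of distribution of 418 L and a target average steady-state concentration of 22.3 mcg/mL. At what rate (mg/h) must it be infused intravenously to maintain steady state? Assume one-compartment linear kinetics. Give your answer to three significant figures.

268 mg/h

Convert clearance: 200 mL/min × 60 min/h ÷ 1000 mL/L = 12.00 L/h
Infusion rate = CL · Css = 12.00 L/h × 22.3 mg/L = 267.6 mg/h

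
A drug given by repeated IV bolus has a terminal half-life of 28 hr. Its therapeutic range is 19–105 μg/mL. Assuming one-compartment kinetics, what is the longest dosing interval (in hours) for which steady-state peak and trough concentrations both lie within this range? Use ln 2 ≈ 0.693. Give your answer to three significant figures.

69.1 h

k = 0.693 / t½ = 0.693 / 28 = 0.02475 h⁻¹
Between IV bolus doses, concentration decays as C = C₀·e^(−kτ), so C_peak/C_trough = e^(kτ).
τ_max = ln(C_peak/C_trough) / k = ln(105/19) / 0.02475 = 1.710 / 0.02475 = 69.09 h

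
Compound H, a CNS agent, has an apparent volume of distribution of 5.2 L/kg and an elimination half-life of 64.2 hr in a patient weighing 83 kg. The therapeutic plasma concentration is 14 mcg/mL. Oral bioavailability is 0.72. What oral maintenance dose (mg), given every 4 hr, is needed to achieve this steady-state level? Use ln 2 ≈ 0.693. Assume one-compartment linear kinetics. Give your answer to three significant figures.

362 mg

Vd(total) = 83 kg × 5.2 L/kg = 431.6 L
CL = 0.693 × Vd / t½ = 0.693 × 431.6 / 64.2 = 4.659 L/h
D = CL × Css × τ / F = 4.659 × 14 × 4 / 0.72 = 362.4 mg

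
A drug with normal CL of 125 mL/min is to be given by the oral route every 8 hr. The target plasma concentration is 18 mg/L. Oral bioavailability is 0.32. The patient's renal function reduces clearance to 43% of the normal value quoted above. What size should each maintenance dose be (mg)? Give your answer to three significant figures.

1450 mg

Convert clearance: 125 mL/min × 60 min/h ÷ 1000 mL/L = 7.500 L/h
Patient clearance = 0.43 × 7.500 = 3.225 L/h
D = CL × Css × τ / F = 3.225 × 18 × 8 / 0.32 = 1451 mg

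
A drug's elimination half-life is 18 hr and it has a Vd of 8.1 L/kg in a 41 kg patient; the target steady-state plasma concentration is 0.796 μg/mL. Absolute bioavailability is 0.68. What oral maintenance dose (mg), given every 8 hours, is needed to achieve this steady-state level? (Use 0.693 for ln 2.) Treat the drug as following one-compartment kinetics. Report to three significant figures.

120 mg

Vd(total) = 41 kg × 8.1 L/kg = 332.1 L
CL = 0.693 × Vd / t½ = 0.693 × 332.1 / 18 = 12.79 L/h
D = CL × Css × τ / F = 12.79 × 0.796 × 8 / 0.68 = 119.8 mg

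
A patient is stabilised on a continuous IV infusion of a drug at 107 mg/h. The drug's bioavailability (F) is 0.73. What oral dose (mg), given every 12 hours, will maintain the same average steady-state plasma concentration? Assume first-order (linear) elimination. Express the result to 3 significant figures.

1760 mg

To maintain the same Css, the systemic dosing rate must be unchanged: F·D/τ = infusion rate.
D = rate × τ / F = 107 × 12 / 0.73 = 1759 mg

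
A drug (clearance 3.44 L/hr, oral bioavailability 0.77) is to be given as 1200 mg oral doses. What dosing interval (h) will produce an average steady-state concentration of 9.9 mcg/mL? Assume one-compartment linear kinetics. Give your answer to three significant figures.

27.1 h

F·D/τ = CL·Css → τ = F·D / (CL·Css).
τ = 0.77 × 1200 / (3.44 × 9.9) = 27.13 h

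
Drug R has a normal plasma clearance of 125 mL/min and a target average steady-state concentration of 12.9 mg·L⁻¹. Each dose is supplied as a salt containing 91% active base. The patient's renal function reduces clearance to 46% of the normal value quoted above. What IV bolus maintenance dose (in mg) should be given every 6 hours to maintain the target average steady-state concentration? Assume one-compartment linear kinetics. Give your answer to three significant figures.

CL = 125 mL/min = 125 × 0.06 = 7.500 L/h
Patient clearance = 0.46 × 7.500 = 3.450 L/h
D = CL × Css × τ / S = 3.450 × 12.9 × 6 / 0.91 = 293.4 mg

293 mg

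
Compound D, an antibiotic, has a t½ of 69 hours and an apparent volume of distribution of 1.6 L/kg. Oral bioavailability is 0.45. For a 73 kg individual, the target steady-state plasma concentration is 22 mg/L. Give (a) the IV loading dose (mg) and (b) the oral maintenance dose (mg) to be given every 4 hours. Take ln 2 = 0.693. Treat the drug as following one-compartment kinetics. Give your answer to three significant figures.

(a) 2570 mg; (b) 229 mg

Total Vd = 1.6 × 73 = 116.8 L
LD = Vd × C = 116.8 × 22 = 2570 mg
CL = 0.693 × Vd / t½ = 0.693 × 116.8 / 69 = 1.173 L/h
D = CL × Css × τ / F = 1.173 × 22 × 4 / 0.45 = 229.4 mg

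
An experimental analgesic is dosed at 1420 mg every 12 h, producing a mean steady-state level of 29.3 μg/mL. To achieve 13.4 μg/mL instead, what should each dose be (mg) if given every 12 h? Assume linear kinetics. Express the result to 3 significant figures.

649 mg

With linear kinetics, Css is proportional to dose rate (D/τ) at fixed clearance.
D₂ = D₁ × (Css,target / Css,current) = 1420 × 13.4/29.3 = 649.4 mg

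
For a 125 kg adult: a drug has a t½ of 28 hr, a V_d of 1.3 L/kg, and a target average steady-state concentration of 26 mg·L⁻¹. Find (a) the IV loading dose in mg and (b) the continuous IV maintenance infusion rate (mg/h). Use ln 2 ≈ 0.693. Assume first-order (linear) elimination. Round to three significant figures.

Total Vd = 1.3 × 125 = 162.5 L
LD = Vd × C = 162.5 × 26 = 4225 mg
CL = 0.693 × Vd / t½ = 0.693 × 162.5 / 28 = 4.022 L/h
Infusion rate = CL × Css = 4.022 × 26 = 104.6 mg/h

(a) 4230 mg; (b) 105 mg/h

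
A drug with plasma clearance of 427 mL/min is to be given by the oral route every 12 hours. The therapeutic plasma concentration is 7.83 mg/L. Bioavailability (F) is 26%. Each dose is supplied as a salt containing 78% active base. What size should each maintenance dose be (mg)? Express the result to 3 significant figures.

Convert clearance: 427 mL/min × 60 min/h ÷ 1000 mL/L = 25.62 L/h
D = CL × Css × τ / F / S = 25.62 × 7.83 × 12 / 0.26 / 0.78 = 11870 mg

11900 mg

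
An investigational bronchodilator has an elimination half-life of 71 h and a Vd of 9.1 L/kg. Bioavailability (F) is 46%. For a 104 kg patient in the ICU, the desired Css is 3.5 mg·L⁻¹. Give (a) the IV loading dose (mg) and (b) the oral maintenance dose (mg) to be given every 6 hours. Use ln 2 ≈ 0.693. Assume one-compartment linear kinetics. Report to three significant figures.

(a) 3310 mg; (b) 422 mg

Vd(total) = 104 kg × 9.1 L/kg = 946.4 L
LD = Vd × C = 946.4 × 3.5 = 3312 mg
CL = 0.693 × Vd / t½ = 0.693 × 946.4 / 71 = 9.237 L/h
D = CL × Css × τ / F = 9.237 × 3.5 × 6 / 0.46 = 421.7 mg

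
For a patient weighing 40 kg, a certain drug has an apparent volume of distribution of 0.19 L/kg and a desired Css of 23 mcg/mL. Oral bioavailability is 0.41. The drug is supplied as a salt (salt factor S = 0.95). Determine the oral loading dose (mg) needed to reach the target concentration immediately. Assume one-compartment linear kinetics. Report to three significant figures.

Vd = 0.19 L/kg × 40 kg = 7.600 L
LD = Vd × C / F / S = 7.600 × 23.00 / 0.41 / 0.95 = 448.8 mg

449 mg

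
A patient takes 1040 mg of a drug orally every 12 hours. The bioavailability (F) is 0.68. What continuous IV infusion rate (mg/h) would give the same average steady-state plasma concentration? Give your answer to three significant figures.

58.9 mg/h

Equivalent systemic input: infusion rate = F·D/τ.
Rate = 0.68 × 1040 / 12 = 58.93 mg/h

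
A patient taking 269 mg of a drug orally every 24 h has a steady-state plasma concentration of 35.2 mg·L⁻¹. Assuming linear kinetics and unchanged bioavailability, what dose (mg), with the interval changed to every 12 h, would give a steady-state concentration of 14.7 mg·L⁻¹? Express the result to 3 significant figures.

56.2 mg

For first-order elimination, Css ∝ F·D/(CL·τ); F and CL are unchanged, so Css ∝ D/τ.
D₂ = D₁ × (Css,target / Css,current) × (τ₂/τ₁) = 269 × (14.7/35.2) × (12/24) = 56.17 mg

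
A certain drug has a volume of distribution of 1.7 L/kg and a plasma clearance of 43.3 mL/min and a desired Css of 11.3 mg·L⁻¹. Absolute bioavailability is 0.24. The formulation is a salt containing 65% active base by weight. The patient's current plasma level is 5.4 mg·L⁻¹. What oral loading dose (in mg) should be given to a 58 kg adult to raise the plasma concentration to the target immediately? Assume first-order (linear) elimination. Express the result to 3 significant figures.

3730 mg

Vd(total) = 58 kg × 1.7 L/kg = 98.60 L
Concentration deficit ΔC = 11.3 − 5.4 = 5.900 mg/L
LD = Vd × ΔC / F / S = 98.60 × 5.900 / 0.24 / 0.65 = 3729 mg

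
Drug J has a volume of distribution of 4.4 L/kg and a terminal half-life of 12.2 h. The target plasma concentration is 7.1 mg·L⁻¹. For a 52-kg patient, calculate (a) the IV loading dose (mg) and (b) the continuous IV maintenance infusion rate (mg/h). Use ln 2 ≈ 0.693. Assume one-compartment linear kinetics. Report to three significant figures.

(a) 1620 mg; (b) 92.3 mg/h

Vd = 4.4 L/kg × 52 kg = 228.8 L
LD = Vd × C = 228.8 × 7.1 = 1624 mg
CL = 0.693 × Vd / t½ = 0.693 × 228.8 / 12.2 = 13.00 L/h
Infusion rate = CL × Css = 13.00 × 7.1 = 92.30 mg/h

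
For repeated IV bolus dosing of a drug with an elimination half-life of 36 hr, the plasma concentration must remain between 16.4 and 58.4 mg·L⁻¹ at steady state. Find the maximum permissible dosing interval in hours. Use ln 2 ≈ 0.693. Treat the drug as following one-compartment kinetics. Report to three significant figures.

66.0 h

k = 0.693 / t½ = 0.693 / 36 = 0.01925 h⁻¹
Between IV bolus doses, concentration decays as C = C₀·e^(−kτ), so C_peak/C_trough = e^(kτ).
τ_max = ln(C_peak/C_trough) / k = ln(58.4/16.4) / 0.01925 = 1.270 / 0.01925 = 65.97 h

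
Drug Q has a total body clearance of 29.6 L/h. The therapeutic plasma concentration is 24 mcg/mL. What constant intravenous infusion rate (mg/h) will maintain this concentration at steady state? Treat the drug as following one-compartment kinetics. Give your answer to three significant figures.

710 mg/h

Infusion rate = CL · Css = 29.60 L/h × 24 mg/L = 710.4 mg/h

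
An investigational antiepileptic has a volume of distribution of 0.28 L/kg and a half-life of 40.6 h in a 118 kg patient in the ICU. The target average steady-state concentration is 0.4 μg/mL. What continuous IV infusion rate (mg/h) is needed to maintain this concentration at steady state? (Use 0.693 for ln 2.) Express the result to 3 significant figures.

Total Vd = 0.28 × 118 = 33.04 L
CL = ln 2 · Vd / t½ = 0.693 × 33.04 / 40.6 = 0.5640 L/h
Infusion rate = CL × Css = 0.5640 × 0.4 = 0.2256 mg/h

0.226 mg/h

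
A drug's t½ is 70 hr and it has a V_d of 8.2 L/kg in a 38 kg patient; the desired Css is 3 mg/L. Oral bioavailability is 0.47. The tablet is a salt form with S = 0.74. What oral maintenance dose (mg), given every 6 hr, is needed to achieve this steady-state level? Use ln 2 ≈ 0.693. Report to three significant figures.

Vd(total) = 38 kg × 8.2 L/kg = 311.6 L
k = 0.693/70 = 0.009900 h⁻¹, so CL = k·Vd = 0.009900 × 311.6 = 3.085 L/h
D = CL × Css × τ / F / S = 3.085 × 3 × 6 / 0.47 / 0.74 = 159.7 mg

160 mg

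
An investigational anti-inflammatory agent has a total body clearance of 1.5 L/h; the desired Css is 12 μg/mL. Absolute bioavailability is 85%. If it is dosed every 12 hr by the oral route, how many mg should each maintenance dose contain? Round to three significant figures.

D = CL × Css × τ / F = 1.500 × 12 × 12 / 0.85 = 254.1 mg

254 mg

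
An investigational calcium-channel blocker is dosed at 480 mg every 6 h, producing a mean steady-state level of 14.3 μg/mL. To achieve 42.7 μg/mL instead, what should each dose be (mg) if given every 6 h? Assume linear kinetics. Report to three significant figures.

With linear kinetics, Css is proportional to dose rate (D/τ) at fixed clearance.
D₂ = D₁ × (Css,target / Css,current) = 480 × 42.7/14.3 = 1433 mg

1430 mg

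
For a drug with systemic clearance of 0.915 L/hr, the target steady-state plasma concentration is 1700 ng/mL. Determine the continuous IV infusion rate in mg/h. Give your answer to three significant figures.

1.56 mg/h

C = 1700 ng/mL = 1.700 mg/L
Infusion rate = CL · Css = 0.9150 L/h × 1.7 mg/L = 1.556 mg/h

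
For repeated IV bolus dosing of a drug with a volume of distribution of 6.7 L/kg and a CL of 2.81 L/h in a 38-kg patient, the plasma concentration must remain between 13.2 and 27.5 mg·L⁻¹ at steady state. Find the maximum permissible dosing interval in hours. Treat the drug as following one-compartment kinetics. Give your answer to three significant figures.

Vd = 6.7 L/kg × 38 kg = 254.6 L
k = CL / Vd = 2.810 / 254.6 = 0.01104 h⁻¹
Between IV bolus doses, concentration decays as C = C₀·e^(−kτ), so C_peak/C_trough = e^(kτ).
τ_max = ln(C_peak/C_trough) / k = ln(27.5/13.2) / 0.01104 = 0.7340 / 0.01104 = 66.49 h

66.5 h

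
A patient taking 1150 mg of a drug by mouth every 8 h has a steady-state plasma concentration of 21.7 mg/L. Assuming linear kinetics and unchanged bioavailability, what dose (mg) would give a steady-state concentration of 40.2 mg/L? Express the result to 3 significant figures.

2130 mg

For first-order elimination, Css ∝ F·D/(CL·τ); F and CL are unchanged, so Css ∝ D/τ.
D₂ = D₁ × (Css,target / Css,current) = 1150 × 40.2/21.7 = 2130 mg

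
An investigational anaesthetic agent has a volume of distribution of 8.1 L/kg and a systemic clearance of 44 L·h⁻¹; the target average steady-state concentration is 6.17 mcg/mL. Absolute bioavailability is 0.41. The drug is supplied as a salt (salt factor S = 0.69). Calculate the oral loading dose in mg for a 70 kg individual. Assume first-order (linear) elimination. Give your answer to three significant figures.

Vd = 8.1 L/kg × 70 kg = 567.0 L
Loading dose depends on Vd (not clearance): it fills the distribution volume.
LD = Vd × C / F / S = 567.0 × 6.170 / 0.41 / 0.69 = 12370 mg

12400 mg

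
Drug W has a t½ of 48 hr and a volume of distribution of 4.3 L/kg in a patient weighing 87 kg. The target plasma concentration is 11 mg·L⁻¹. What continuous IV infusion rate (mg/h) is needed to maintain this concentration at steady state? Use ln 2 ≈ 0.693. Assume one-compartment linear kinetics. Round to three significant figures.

Total Vd = 4.3 × 87 = 374.1 L
CL = 0.693 × Vd / t½ = 0.693 × 374.1 / 48 = 5.401 L/h
Infusion rate = CL × Css = 5.401 × 11 = 59.41 mg/h

59.4 mg/h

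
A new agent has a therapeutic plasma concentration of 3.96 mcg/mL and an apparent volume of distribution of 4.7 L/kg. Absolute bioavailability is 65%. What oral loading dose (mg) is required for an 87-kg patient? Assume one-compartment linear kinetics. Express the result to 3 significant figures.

Total Vd = 4.7 × 87 = 408.9 L
The loading dose fills Vd to the target concentration.
LD = Vd × C / F = 408.9 × 3.960 / 0.65 = 2491 mg

2490 mg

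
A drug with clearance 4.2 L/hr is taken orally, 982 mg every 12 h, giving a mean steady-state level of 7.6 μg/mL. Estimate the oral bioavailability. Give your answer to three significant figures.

F·D/τ = CL·Css at steady state → F = CL·Css·τ / D.
F = 4.2 × 7.6 × 12 / 982 = 0.390

0.390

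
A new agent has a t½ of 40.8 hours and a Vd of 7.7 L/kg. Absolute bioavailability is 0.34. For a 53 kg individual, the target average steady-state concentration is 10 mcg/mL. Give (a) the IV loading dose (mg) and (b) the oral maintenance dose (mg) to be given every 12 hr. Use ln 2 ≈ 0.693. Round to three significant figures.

(a) 4080 mg; (b) 2450 mg

Total Vd = 7.7 × 53 = 408.1 L
LD = Vd × C = 408.1 × 10 = 4081 mg
CL = 0.693 × Vd / t½ = 0.693 × 408.1 / 40.8 = 6.932 L/h
D = CL × Css × τ / F = 6.932 × 10 × 12 / 0.34 = 2447 mg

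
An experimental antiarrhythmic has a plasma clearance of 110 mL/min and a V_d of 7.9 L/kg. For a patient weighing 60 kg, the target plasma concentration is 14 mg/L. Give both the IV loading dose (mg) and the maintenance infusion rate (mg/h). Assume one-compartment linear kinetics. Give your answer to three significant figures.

Vd(total) = 60 kg × 7.9 L/kg = 474.0 L
Loading: fill Vd to C_target → 474.0 L × 14 mg/L = 6636 mg
Convert clearance: 110 mL/min × 60 min/h ÷ 1000 mL/L = 6.600 L/h
Maintenance: replace elimination → rate = CL × Css = 6.600 × 14 = 92.40 mg/h

(a) 6640 mg; (b) 92.4 mg/h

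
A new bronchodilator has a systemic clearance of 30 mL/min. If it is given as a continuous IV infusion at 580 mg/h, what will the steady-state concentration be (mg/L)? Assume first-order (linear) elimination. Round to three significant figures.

CL = 30 mL/min = 30 × 0.06 = 1.800 L/h
Css = rate / CL = 580 / 1.800 = 322.2 mg/L

322 mg/L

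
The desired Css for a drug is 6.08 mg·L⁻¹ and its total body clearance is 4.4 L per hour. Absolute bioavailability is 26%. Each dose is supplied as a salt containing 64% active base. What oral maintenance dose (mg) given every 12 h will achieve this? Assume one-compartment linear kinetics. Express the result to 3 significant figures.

At steady state, dose per interval replaces the amount cleared in that interval: F·S·D/τ = CL·Css.
D = CL × Css × τ / F / S = 4.400 × 6.08 × 12 / 0.26 / 0.64 = 1929 mg

1930 mg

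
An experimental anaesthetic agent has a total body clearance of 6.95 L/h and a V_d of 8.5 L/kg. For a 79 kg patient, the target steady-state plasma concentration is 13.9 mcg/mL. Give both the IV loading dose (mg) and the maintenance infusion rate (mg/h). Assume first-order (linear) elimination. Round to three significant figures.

(a) 9330 mg; (b) 96.6 mg/h

Total Vd = 8.5 × 79 = 671.5 L
Loading dose = Vd × C = 671.5 × 13.9 = 9334 mg
Maintenance infusion rate = CL × Css = 6.950 × 13.9 = 96.61 mg/h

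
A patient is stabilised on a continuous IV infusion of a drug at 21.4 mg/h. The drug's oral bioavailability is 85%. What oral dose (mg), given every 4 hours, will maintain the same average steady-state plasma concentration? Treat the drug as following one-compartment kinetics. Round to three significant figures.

To maintain the same Css, the systemic dosing rate must be unchanged: F·D/τ = infusion rate.
D = rate × τ / F = 21.4 × 4 / 0.85 = 100.7 mg

101 mg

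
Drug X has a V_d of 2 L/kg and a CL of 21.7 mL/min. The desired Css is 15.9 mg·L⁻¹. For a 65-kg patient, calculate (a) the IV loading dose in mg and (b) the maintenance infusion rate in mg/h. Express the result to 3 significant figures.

Vd = 2 L/kg × 65 kg = 130.0 L
Loading: fill Vd to C_target → 130.0 L × 15.9 mg/L = 2067 mg
CL = 21.7 mL/min = 21.7 × 0.06 = 1.302 L/h
Infusion rate = 1.302 L/h × 15.9 mg/L = 20.70 mg/h

(a) 2070 mg; (b) 20.7 mg/h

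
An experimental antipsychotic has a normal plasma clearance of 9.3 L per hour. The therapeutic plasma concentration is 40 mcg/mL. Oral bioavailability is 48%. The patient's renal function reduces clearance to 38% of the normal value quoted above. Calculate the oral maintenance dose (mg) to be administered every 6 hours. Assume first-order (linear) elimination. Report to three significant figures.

1770 mg

Patient clearance = 0.38 × 9.300 = 3.534 L/h
D = CL × Css × τ / F = 3.534 × 40 × 6 / 0.48 = 1767 mg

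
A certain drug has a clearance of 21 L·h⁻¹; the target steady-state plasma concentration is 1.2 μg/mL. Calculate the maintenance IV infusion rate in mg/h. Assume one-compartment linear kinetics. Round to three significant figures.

25.2 mg/h

At steady state, infusion rate equals elimination rate: rate in = CL × Css.
Infusion rate = CL · Css = 21.00 L/h × 1.2 mg/L = 25.20 mg/h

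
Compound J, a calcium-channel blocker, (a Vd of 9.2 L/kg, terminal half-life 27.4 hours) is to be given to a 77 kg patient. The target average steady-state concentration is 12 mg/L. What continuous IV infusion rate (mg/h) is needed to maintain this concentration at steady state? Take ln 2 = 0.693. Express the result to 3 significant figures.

215 mg/h

Total Vd = 9.2 × 77 = 708.4 L
CL = 0.693 × Vd / t½ = 0.693 × 708.4 / 27.4 = 17.92 L/h
Infusion rate = CL × Css = 17.92 × 12 = 215.0 mg/h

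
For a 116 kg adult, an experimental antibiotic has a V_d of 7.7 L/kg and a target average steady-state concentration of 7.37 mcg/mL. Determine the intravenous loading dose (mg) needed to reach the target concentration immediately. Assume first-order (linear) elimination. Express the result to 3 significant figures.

6580 mg

Vd(total) = 116 kg × 7.7 L/kg = 893.2 L
LD = Vd × C = 893.2 × 7.370 = 6583 mg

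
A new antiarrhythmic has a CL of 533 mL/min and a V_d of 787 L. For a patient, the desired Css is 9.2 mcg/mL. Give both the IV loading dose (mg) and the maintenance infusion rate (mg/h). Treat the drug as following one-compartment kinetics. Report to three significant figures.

Loading dose = Vd × C = 787.0 × 9.2 = 7240 mg
CL = 533 mL/min × 60/1000 = 31.98 L/h
Maintenance: replace elimination → rate = CL × Css = 31.98 × 9.2 = 294.2 mg/h

(a) 7240 mg; (b) 294 mg/h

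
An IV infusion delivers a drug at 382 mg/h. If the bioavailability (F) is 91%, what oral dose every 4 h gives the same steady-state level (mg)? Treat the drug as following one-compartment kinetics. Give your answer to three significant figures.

To maintain the same Css, the systemic dosing rate must be unchanged: F·D/τ = infusion rate.
D = rate × τ / F = 382 × 4 / 0.91 = 1679 mg

1680 mg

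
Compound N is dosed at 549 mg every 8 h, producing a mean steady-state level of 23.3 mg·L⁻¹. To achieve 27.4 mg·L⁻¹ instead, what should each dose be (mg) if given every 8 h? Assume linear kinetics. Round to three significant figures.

646 mg

With linear kinetics, Css is proportional to dose rate (D/τ) at fixed clearance.
D₂ = D₁ × (Css,target / Css,current) = 549 × 27.4/23.3 = 645.6 mg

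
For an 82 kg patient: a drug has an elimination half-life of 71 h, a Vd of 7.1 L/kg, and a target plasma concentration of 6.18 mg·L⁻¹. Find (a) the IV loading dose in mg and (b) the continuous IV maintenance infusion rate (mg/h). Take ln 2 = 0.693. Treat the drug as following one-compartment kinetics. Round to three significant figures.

Total Vd = 7.1 × 82 = 582.2 L
LD = Vd × C = 582.2 × 6.18 = 3598 mg
CL = 0.693 × Vd / t½ = 0.693 × 582.2 / 71 = 5.683 L/h
Infusion rate = CL × Css = 5.683 × 6.18 = 35.12 mg/h

(a) 3600 mg; (b) 35.1 mg/h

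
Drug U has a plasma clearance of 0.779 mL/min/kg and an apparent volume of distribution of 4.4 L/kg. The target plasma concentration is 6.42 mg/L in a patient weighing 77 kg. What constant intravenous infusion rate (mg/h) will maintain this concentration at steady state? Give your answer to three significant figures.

CL = 0.779 mL/min/kg × 77 kg = 59.98 mL/min = 59.98 × 60/1000 = 3.599 L/h
R₀ = 3.599 × 6.42 = 23.11 mg/h

23.1 mg/h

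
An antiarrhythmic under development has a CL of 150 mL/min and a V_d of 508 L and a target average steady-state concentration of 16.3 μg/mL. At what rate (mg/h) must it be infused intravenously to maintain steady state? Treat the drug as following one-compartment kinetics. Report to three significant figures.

147 mg/h

CL = 150 mL/min × 60/1000 = 9.000 L/h
At steady state, infusion rate equals elimination rate: rate in = CL × Css.
Infusion rate = CL · Css = 9.000 L/h × 16.3 mg/L = 146.7 mg/h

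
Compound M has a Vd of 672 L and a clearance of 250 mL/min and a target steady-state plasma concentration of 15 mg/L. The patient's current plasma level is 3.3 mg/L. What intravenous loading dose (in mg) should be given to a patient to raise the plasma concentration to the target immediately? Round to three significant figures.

LD is governed by Vd — clearance does not enter the loading-dose calculation.
Concentration deficit ΔC = 15 − 3.3 = 11.70 mg/L
LD = Vd × ΔC = 672.0 × 11.70 = 7862 mg

7860 mg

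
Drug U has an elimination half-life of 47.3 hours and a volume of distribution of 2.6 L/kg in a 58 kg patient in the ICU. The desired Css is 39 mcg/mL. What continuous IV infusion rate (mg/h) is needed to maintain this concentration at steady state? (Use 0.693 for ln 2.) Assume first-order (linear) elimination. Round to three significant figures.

Vd = 2.6 L/kg × 58 kg = 150.8 L
CL = 0.693 × Vd / t½ = 0.693 × 150.8 / 47.3 = 2.209 L/h
Infusion rate = CL × Css = 2.209 × 39 = 86.15 mg/h

86.2 mg/h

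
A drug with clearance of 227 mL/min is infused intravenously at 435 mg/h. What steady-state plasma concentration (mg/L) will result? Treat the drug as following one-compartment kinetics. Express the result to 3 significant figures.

CL = 227 mL/min × 60/1000 = 13.62 L/h
Css = rate / CL = 435 / 13.62 = 31.94 mg/L

31.9 mg/L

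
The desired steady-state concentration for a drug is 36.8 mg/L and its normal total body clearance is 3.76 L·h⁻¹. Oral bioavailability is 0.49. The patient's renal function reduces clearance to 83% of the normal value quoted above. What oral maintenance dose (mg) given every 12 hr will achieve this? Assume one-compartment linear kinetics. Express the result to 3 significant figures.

Patient clearance = 0.83 × 3.760 = 3.121 L/h
D = CL × Css × τ / F = 3.121 × 36.8 × 12 / 0.49 = 2813 mg

2810 mg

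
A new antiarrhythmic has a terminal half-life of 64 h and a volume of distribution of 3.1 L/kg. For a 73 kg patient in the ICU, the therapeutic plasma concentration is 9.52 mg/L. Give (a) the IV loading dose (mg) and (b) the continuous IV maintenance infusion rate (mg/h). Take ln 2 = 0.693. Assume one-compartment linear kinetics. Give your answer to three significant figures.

Total Vd = 3.1 × 73 = 226.3 L
LD = Vd × C = 226.3 × 9.52 = 2154 mg
CL = 0.693 × Vd / t½ = 0.693 × 226.3 / 64 = 2.450 L/h
Infusion rate = CL × Css = 2.450 × 9.52 = 23.32 mg/h

(a) 2150 mg; (b) 23.3 mg/h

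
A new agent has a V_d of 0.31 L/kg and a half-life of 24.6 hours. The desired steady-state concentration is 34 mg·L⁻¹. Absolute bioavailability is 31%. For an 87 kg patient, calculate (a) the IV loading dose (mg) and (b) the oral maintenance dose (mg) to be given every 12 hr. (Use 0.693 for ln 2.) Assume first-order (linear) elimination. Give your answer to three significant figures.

Vd = 0.31 L/kg × 87 kg = 26.97 L
LD = Vd × C = 26.97 × 34 = 917.0 mg
CL = 0.693 × Vd / t½ = 0.693 × 26.97 / 24.6 = 0.7598 L/h
D = CL × Css × τ / F = 0.7598 × 34 × 12 / 0.31 = 1000 mg

(a) 917 mg; (b) 1000 mg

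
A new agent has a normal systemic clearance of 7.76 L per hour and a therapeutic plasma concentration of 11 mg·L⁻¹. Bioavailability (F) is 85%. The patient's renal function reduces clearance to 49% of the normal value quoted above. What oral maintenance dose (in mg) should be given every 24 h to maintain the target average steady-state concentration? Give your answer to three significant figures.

1180 mg

Patient clearance = 0.49 × 7.760 = 3.802 L/h
D = CL × Css × τ / F = 3.802 × 11 × 24 / 0.85 = 1181 mg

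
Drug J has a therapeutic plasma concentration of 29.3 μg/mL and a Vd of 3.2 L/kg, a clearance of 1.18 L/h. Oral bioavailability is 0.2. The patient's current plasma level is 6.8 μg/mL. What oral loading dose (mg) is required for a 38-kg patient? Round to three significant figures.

13700 mg

Total Vd = 3.2 × 38 = 121.6 L
LD is governed by Vd — clearance does not enter the loading-dose calculation.
Concentration deficit ΔC = 29.3 − 6.8 = 22.50 mg/L
LD = Vd × ΔC / F = 121.6 × 22.50 / 0.2 = 13680 mg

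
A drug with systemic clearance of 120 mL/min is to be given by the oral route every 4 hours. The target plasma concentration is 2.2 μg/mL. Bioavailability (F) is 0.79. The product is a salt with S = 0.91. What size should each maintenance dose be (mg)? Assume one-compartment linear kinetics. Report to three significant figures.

88.1 mg

Convert clearance: 120 mL/min × 60 min/h ÷ 1000 mL/L = 7.200 L/h
At steady state, dose per interval replaces the amount cleared in that interval: F·S·D/τ = CL·Css.
D = CL × Css × τ / F / S = 7.200 × 2.2 × 4 / 0.79 / 0.91 = 88.13 mg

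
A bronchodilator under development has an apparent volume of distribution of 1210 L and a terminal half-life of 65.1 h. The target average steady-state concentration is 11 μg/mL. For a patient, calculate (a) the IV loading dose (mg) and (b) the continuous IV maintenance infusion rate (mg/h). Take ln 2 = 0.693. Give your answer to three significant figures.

(a) 13300 mg; (b) 142 mg/h

LD = Vd × C = 1210 × 11 = 13310 mg
CL = 0.693 × Vd / t½ = 0.693 × 1210 / 65.1 = 12.88 L/h
Infusion rate = CL × Css = 12.88 × 11 = 141.7 mg/h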